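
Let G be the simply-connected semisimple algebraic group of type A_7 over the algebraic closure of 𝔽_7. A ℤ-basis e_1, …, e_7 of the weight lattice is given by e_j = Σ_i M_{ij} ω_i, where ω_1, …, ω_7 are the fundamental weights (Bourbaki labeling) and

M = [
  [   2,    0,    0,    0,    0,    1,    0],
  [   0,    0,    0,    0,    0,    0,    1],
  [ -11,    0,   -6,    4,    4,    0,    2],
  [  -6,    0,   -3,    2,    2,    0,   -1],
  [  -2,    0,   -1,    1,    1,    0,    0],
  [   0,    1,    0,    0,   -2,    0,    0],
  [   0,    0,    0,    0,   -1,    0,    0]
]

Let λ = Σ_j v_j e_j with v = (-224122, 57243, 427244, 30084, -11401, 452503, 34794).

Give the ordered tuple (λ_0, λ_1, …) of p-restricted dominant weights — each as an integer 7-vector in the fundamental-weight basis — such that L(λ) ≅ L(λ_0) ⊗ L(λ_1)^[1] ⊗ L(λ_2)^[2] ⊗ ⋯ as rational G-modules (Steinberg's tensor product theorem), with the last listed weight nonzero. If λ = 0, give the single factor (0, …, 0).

Compute c_i = Σ_j M_{ij} v_j with v = (-224122, 57243, 427244, 30084, -11401, 452503, 34794):
  c_1 = 2*-224122 + 0*57243 + 0*427244 + 0*30084 + 0*-11401 + 1*452503 + 0*34794 = 4259
  c_2 = 0*-224122 + 0*57243 + 0*427244 + 0*30084 + 0*-11401 + 0*452503 + 1*34794 = 34794
  c_3 = -11*-224122 + 0*57243 + -6*427244 + 4*30084 + 4*-11401 + 0*452503 + 2*34794 = 46198
  c_4 = -6*-224122 + 0*57243 + -3*427244 + 2*30084 + 2*-11401 + 0*452503 + -1*34794 = 65572
  c_5 = -2*-224122 + 0*57243 + -1*427244 + 1*30084 + 1*-11401 + 0*452503 + 0*34794 = 39683
  c_6 = 0*-224122 + 1*57243 + 0*427244 + 0*30084 + -2*-11401 + 0*452503 + 0*34794 = 80045
  c_7 = 0*-224122 + 0*57243 + 0*427244 + 0*30084 + -1*-11401 + 0*452503 + 0*34794 = 11401
Base-7 expansion of each c_i:
  c_1 = 4259 = 3·7^0 + 6·7^1 + 2·7^2 + 5·7^3 + 1·7^4
  c_2 = 34794 = 4·7^0 + 0·7^1 + 3·7^2 + 3·7^3 + 0·7^4 + 2·7^5
  c_3 = 46198 = 5·7^0 + 5·7^1 + 4·7^2 + 1·7^3 + 5·7^4 + 2·7^5
  c_4 = 65572 = 3·7^0 + 1·7^1 + 1·7^2 + 2·7^3 + 6·7^4 + 3·7^5
  c_5 = 39683 = 0·7^0 + 6·7^1 + 4·7^2 + 3·7^3 + 2·7^4 + 2·7^5
  c_6 = 80045 = 0·7^0 + 4·7^1 + 2·7^2 + 2·7^3 + 5·7^4 + 4·7^5
  c_7 = 11401 = 5·7^0 + 4·7^1 + 1·7^2 + 5·7^3 + 4·7^4
Factor λ_0 = (3, 4, 5, 3, 0, 0, 5)
Factor λ_1 = (6, 0, 5, 1, 6, 4, 4)
Factor λ_2 = (2, 3, 4, 1, 4, 2, 1)
Factor λ_3 = (5, 3, 1, 2, 3, 2, 5)
Factor λ_4 = (1, 0, 5, 6, 2, 5, 4)
Factor λ_5 = (0, 2, 2, 3, 2, 4, 0)

((3, 4, 5, 3, 0, 0, 5), (6, 0, 5, 1, 6, 4, 4), (2, 3, 4, 1, 4, 2, 1), (5, 3, 1, 2, 3, 2, 5), (1, 0, 5, 6, 2, 5, 4), (0, 2, 2, 3, 2, 4, 0))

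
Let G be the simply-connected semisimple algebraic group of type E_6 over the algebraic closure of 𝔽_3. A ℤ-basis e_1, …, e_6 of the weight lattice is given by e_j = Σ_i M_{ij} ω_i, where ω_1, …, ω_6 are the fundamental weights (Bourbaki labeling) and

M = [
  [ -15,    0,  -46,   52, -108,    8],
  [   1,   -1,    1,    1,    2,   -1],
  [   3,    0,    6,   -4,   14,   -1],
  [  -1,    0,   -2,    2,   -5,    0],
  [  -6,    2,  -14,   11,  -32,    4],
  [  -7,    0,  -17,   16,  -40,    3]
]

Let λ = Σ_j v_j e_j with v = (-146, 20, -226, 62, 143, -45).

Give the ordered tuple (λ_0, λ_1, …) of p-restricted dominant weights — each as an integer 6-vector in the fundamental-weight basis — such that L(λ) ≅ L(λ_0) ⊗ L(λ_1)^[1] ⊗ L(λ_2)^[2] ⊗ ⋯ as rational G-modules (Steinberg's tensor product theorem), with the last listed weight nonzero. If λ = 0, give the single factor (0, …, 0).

In the fundamental-weight basis, λ has coordinates c = M·v (v = (-146, 20, -226, 62, 143, -45)):
  c_1 = (-15)·(-146) + (0)·(20) + (-46)·(-226) + (52)·(62) + (-108)·(143) + (8)·(-45) = 6
  c_2 = (1)·(-146) + (-1)·(20) + (1)·(-226) + (1)·(62) + (2)·(143) + (-1)·(-45) = 1
  c_3 = (3)·(-146) + (0)·(20) + (6)·(-226) + (-4)·(62) + (14)·(143) + (-1)·(-45) = 5
  c_4 = (-1)·(-146) + (0)·(20) + (-2)·(-226) + (2)·(62) + (-5)·(143) + (0)·(-45) = 7
  c_5 = (-6)·(-146) + (2)·(20) + (-14)·(-226) + (11)·(62) + (-32)·(143) + (4)·(-45) = 6
  c_6 = (-7)·(-146) + (0)·(20) + (-17)·(-226) + (16)·(62) + (-40)·(143) + (3)·(-45) = 1
p = 3; digits c_i = Σ_j d_{ij}·3^j, 0 ≤ d_{ij} < 3:
  c_1 = 6 = 0·3^0 + 2·3^1
  c_2 = 1 = 1·3^0
  c_3 = 5 = 2·3^0 + 1·3^1
  c_4 = 7 = 1·3^0 + 2·3^1
  c_5 = 6 = 0·3^0 + 2·3^1
  c_6 = 1 = 1·3^0
Factor λ_0 = (0, 1, 2, 1, 0, 1)
Factor λ_1 = (2, 0, 1, 2, 2, 0)

((0, 1, 2, 1, 0, 1), (2, 0, 1, 2, 2, 0))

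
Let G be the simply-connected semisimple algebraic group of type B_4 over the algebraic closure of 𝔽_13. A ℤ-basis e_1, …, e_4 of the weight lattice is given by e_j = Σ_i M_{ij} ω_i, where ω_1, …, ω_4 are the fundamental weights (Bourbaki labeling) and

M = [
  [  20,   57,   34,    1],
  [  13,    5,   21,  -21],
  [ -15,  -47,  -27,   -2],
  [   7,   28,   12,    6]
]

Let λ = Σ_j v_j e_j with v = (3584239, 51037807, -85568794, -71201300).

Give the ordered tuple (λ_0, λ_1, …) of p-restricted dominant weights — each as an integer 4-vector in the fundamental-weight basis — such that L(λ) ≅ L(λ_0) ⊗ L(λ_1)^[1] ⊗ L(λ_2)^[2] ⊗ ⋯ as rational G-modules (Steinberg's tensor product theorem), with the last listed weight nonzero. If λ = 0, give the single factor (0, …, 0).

((2, 0, 6, 8), (1, 1, 12, 1), (4, 5, 11, 4), (6, 4, 8, 0), (10, 2, 7, 4))

Change of basis e → ω: c = M·v where v = (3584239, 51037807, -85568794, -71201300):
  c_1 = 20·3584239 + 57·51037807 + (34)·(-85568794) + (1)·(-71201300) = 299483
  c_2 = 13·3584239 + 5·51037807 + (21)·(-85568794) + (-21)·(-71201300) = 66768
  c_3 = (-15)·(3584239) + (-47)·(51037807) + (-27)·(-85568794) + (-2)·(-71201300) = 219524
  c_4 = 7·3584239 + 28·51037807 + (12)·(-85568794) + (6)·(-71201300) = 114941
Base-13 expansion of each c_i:
  c_1 = 299483 = 2·13^0 + 1·13^1 + 4·13^2 + 6·13^3 + 10·13^4
  c_2 = 66768 = 0·13^0 + 1·13^1 + 5·13^2 + 4·13^3 + 2·13^4
  c_3 = 219524 = 6·13^0 + 12·13^1 + 11·13^2 + 8·13^3 + 7·13^4
  c_4 = 114941 = 8·13^0 + 1·13^1 + 4·13^2 + 0·13^3 + 4·13^4
p-restricted factor λ_0 = (2, 0, 6, 8)
p-restricted factor λ_1 = (1, 1, 12, 1)
p-restricted factor λ_2 = (4, 5, 11, 4)
p-restricted factor λ_3 = (6, 4, 8, 0)
p-restricted factor λ_4 = (10, 2, 7, 4)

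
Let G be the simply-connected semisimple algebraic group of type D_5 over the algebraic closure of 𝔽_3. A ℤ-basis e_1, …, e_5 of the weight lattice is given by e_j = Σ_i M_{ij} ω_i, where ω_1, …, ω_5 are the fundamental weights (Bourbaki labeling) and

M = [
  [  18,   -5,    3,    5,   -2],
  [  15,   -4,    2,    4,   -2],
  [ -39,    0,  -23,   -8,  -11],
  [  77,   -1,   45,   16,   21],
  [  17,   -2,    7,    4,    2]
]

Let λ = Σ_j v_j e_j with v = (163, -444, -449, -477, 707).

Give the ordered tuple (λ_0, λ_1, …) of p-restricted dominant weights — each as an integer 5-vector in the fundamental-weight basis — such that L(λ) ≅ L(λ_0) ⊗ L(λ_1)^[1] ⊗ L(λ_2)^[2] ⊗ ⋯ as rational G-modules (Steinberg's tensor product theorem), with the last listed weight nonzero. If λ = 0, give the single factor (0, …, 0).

((2, 1, 0, 2, 1), (2, 0, 0, 1, 1), (0, 0, 1, 0, 2))

Converting to the ω-basis (c_i = row i of M dotted with v = (163, -444, -449, -477, 707)):
  c_1 = 18*163 + -5*-444 + 3*-449 + 5*-477 + -2*707 = 8
  c_2 = 15*163 + -4*-444 + 2*-449 + 4*-477 + -2*707 = 1
  c_3 = -39*163 + 0*-444 + -23*-449 + -8*-477 + -11*707 = 9
  c_4 = 77*163 + -1*-444 + 45*-449 + 16*-477 + 21*707 = 5
  c_5 = 17*163 + -2*-444 + 7*-449 + 4*-477 + 2*707 = 22
Base-3 expansion of each c_i:
  c_1 = 8 = 2·3^0 + 2·3^1
  c_2 = 1 = 1·3^0
  c_3 = 9 = 0·3^0 + 0·3^1 + 1·3^2
  c_4 = 5 = 2·3^0 + 1·3^1
  c_5 = 22 = 1·3^0 + 1·3^1 + 2·3^2
λ_0 = (2, 1, 0, 2, 1)
λ_1 = (2, 0, 0, 1, 1)
λ_2 = (0, 0, 1, 0, 2)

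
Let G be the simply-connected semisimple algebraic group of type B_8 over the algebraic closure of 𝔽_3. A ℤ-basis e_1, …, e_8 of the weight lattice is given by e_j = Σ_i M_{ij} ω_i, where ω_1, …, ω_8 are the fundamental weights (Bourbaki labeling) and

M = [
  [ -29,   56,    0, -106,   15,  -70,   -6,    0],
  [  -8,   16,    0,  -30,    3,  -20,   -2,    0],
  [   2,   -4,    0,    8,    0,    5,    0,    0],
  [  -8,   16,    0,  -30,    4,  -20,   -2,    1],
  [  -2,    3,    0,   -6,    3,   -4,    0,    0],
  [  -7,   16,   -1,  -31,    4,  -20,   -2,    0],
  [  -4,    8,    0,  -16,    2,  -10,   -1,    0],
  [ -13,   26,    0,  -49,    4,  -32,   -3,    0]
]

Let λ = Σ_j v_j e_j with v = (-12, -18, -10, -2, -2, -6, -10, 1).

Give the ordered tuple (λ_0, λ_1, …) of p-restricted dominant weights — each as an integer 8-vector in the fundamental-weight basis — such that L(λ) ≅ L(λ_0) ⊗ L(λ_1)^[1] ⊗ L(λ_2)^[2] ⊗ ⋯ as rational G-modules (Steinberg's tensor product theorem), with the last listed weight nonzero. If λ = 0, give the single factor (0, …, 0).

Converting to the ω-basis (c_i = row i of M dotted with v = (-12, -18, -10, -2, -2, -6, -10, 1)):
  c_1 = (-29)·(-12) + (56)·(-18) + (0)·(-10) + (-106)·(-2) + (15)·(-2) + (-70)·(-6) + (-6)·(-10) + 0·1 = 2
  c_2 = (-8)·(-12) + (16)·(-18) + (0)·(-10) + (-30)·(-2) + (3)·(-2) + (-20)·(-6) + (-2)·(-10) + 0·1 = 2
  c_3 = (2)·(-12) + (-4)·(-18) + (0)·(-10) + (8)·(-2) + (0)·(-2) + (5)·(-6) + (0)·(-10) + 0·1 = 2
  c_4 = (-8)·(-12) + (16)·(-18) + (0)·(-10) + (-30)·(-2) + (4)·(-2) + (-20)·(-6) + (-2)·(-10) + 1·1 = 1
  c_5 = (-2)·(-12) + (3)·(-18) + (0)·(-10) + (-6)·(-2) + (3)·(-2) + (-4)·(-6) + (0)·(-10) + 0·1 = 0
  c_6 = (-7)·(-12) + (16)·(-18) + (-1)·(-10) + (-31)·(-2) + (4)·(-2) + (-20)·(-6) + (-2)·(-10) + 0·1 = 0
  c_7 = (-4)·(-12) + (8)·(-18) + (0)·(-10) + (-16)·(-2) + (2)·(-2) + (-10)·(-6) + (-1)·(-10) + 0·1 = 2
  c_8 = (-13)·(-12) + (26)·(-18) + (0)·(-10) + (-49)·(-2) + (4)·(-2) + (-32)·(-6) + (-3)·(-10) + 0·1 = 0
Base-3 expansion of each c_i:
  c_1 = 2 = 2·3^0
  c_2 = 2 = 2·3^0
  c_3 = 2 = 2·3^0
  c_4 = 1 = 1·3^0
  c_5 = 0
  c_6 = 0
  c_7 = 2 = 2·3^0
  c_8 = 0
Factor λ_0 = (2, 2, 2, 1, 0, 0, 2, 0)

((2, 2, 2, 1, 0, 0, 2, 0),)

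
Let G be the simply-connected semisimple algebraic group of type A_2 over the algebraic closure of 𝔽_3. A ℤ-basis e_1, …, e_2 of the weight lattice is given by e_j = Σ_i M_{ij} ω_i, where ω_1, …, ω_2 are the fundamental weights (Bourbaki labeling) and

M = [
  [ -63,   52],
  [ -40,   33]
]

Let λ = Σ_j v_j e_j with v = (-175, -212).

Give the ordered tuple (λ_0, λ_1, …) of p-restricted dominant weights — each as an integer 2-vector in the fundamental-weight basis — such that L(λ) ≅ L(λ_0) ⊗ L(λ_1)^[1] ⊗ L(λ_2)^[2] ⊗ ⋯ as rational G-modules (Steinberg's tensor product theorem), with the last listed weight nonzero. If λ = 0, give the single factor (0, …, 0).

((1, 1), (0, 1))

Converting to the ω-basis (c_i = row i of M dotted with v = (-175, -212)):
  c_1 = -63*-175 + 52*-212 = 1
  c_2 = -40*-175 + 33*-212 = 4
p = 3; digits c_i = Σ_j d_{ij}·3^j, 0 ≤ d_{ij} < 3:
  c_1 = 1 = 1·3^0
  c_2 = 4 = 1·3^0 + 1·3^1
Factor λ_0 = (1, 1)
Factor λ_1 = (0, 1)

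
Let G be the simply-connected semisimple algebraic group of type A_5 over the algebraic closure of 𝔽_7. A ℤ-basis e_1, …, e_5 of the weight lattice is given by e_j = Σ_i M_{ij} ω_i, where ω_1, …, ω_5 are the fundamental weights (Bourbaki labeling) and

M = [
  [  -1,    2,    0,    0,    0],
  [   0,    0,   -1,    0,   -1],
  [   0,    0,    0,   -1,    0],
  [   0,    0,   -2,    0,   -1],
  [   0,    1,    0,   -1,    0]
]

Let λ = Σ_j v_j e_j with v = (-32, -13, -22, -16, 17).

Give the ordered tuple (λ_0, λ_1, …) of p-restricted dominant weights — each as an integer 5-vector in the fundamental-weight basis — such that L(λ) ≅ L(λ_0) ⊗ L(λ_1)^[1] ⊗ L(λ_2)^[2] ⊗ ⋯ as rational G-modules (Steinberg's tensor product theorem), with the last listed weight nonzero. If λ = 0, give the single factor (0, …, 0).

((6, 5, 2, 6, 3), (0, 0, 2, 3, 0))

Compute c_i = Σ_j M_{ij} v_j with v = (-32, -13, -22, -16, 17):
  c_1 = (-1)·(-32) + (2)·(-13) + (0)·(-22) + (0)·(-16) + 0·17 = 6
  c_2 = (0)·(-32) + (0)·(-13) + (-1)·(-22) + (0)·(-16) + (-1)·(17) = 5
  c_3 = (0)·(-32) + (0)·(-13) + (0)·(-22) + (-1)·(-16) + 0·17 = 16
  c_4 = (0)·(-32) + (0)·(-13) + (-2)·(-22) + (0)·(-16) + (-1)·(17) = 27
  c_5 = (0)·(-32) + (1)·(-13) + (0)·(-22) + (-1)·(-16) + 0·17 = 3
Base-7 expansion of each c_i:
  c_1 = 6 = 6·7^0
  c_2 = 5 = 5·7^0
  c_3 = 16 = 2·7^0 + 2·7^1
  c_4 = 27 = 6·7^0 + 3·7^1
  c_5 = 3 = 3·7^0
λ_0 = (6, 5, 2, 6, 3)
λ_1 = (0, 0, 2, 3, 0)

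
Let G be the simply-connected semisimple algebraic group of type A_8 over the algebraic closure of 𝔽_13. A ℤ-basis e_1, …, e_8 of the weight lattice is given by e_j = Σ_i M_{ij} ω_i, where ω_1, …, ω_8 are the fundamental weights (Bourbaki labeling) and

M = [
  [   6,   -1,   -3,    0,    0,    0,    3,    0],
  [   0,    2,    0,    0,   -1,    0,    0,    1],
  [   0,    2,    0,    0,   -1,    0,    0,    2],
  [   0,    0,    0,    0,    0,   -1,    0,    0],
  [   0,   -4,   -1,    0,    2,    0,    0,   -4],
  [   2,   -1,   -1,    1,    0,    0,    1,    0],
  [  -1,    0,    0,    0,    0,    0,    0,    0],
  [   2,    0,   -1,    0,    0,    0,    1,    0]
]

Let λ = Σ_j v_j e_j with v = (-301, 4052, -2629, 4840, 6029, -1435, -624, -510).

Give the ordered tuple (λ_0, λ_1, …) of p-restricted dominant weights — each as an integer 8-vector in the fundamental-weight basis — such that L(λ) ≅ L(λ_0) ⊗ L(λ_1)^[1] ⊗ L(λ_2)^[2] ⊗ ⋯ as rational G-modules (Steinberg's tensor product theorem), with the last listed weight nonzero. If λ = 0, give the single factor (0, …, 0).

((1, 5, 2, 5, 12, 7, 2, 12), (12, 3, 3, 6, 0, 12, 10, 3), (0, 9, 6, 8, 3, 12, 1, 8))

ω-coordinates c = M·v, v = (-301, 4052, -2629, 4840, 6029, -1435, -624, -510):
  c_1 = (6)·(-301) + (-1)·(4052) + (-3)·(-2629) + (0)·(4840) + (0)·(6029) + (0)·(-1435) + (3)·(-624) + (0)·(-510) = 157
  c_2 = (0)·(-301) + (2)·(4052) + (0)·(-2629) + (0)·(4840) + (-1)·(6029) + (0)·(-1435) + (0)·(-624) + (1)·(-510) = 1565
  c_3 = (0)·(-301) + (2)·(4052) + (0)·(-2629) + (0)·(4840) + (-1)·(6029) + (0)·(-1435) + (0)·(-624) + (2)·(-510) = 1055
  c_4 = (0)·(-301) + (0)·(4052) + (0)·(-2629) + (0)·(4840) + (0)·(6029) + (-1)·(-1435) + (0)·(-624) + (0)·(-510) = 1435
  c_5 = (0)·(-301) + (-4)·(4052) + (-1)·(-2629) + (0)·(4840) + (2)·(6029) + (0)·(-1435) + (0)·(-624) + (-4)·(-510) = 519
  c_6 = (2)·(-301) + (-1)·(4052) + (-1)·(-2629) + (1)·(4840) + (0)·(6029) + (0)·(-1435) + (1)·(-624) + (0)·(-510) = 2191
  c_7 = (-1)·(-301) + (0)·(4052) + (0)·(-2629) + (0)·(4840) + (0)·(6029) + (0)·(-1435) + (0)·(-624) + (0)·(-510) = 301
  c_8 = (2)·(-301) + (0)·(4052) + (-1)·(-2629) + (0)·(4840) + (0)·(6029) + (0)·(-1435) + (1)·(-624) + (0)·(-510) = 1403
Expand coordinatewise in base 13:
  c_1 = 157 = 1·13^0 + 12·13^1
  c_2 = 1565 = 5·13^0 + 3·13^1 + 9·13^2
  c_3 = 1055 = 2·13^0 + 3·13^1 + 6·13^2
  c_4 = 1435 = 5·13^0 + 6·13^1 + 8·13^2
  c_5 = 519 = 12·13^0 + 0·13^1 + 3·13^2
  c_6 = 2191 = 7·13^0 + 12·13^1 + 12·13^2
  c_7 = 301 = 2·13^0 + 10·13^1 + 1·13^2
  c_8 = 1403 = 12·13^0 + 3·13^1 + 8·13^2
λ_0 = (1, 5, 2, 5, 12, 7, 2, 12)
λ_1 = (12, 3, 3, 6, 0, 12, 10, 3)
λ_2 = (0, 9, 6, 8, 3, 12, 1, 8)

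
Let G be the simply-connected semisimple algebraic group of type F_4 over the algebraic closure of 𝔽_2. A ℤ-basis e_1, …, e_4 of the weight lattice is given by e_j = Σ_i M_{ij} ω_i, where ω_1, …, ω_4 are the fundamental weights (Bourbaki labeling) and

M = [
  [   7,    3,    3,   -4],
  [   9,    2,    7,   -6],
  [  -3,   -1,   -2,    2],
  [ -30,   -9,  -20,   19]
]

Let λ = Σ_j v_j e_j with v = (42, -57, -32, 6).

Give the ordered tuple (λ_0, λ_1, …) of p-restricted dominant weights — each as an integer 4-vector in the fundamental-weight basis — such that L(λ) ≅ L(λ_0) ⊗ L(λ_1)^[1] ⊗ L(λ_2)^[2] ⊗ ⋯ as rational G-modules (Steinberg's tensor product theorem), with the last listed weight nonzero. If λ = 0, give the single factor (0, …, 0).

Converting to the ω-basis (c_i = row i of M dotted with v = (42, -57, -32, 6)):
  c_1 = 7·42 + (3)·(-57) + (3)·(-32) + (-4)·(6) = 3
  c_2 = 9·42 + (2)·(-57) + (7)·(-32) + (-6)·(6) = 4
  c_3 = (-3)·(42) + (-1)·(-57) + (-2)·(-32) + 2·6 = 7
  c_4 = (-30)·(42) + (-9)·(-57) + (-20)·(-32) + 19·6 = 7
Writing each c_i in base p = 2:
  c_1 = 3 = 1·2^0 + 1·2^1
  c_2 = 4 = 0·2^0 + 0·2^1 + 1·2^2
  c_3 = 7 = 1·2^0 + 1·2^1 + 1·2^2
  c_4 = 7 = 1·2^0 + 1·2^1 + 1·2^2
λ_0 = (1, 0, 1, 1)
λ_1 = (1, 0, 1, 1)
λ_2 = (0, 1, 1, 1)

((1, 0, 1, 1), (1, 0, 1, 1), (0, 1, 1, 1))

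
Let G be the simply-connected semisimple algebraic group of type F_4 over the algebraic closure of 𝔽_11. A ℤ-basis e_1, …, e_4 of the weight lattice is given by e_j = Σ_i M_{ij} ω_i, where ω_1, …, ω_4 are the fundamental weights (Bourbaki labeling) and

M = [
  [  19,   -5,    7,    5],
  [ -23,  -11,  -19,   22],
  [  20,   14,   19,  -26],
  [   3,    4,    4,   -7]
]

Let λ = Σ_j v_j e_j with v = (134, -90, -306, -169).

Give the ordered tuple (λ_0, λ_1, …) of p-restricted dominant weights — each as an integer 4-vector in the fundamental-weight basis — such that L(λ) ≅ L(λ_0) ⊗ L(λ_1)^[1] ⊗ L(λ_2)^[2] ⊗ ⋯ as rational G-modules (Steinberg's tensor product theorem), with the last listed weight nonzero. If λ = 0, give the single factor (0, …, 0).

((9, 4, 0, 1),)

Compute c_i = Σ_j M_{ij} v_j with v = (134, -90, -306, -169):
  c_1 = (19)·(134) + (-5)·(-90) + (7)·(-306) + (5)·(-169) = 9
  c_2 = (-23)·(134) + (-11)·(-90) + (-19)·(-306) + (22)·(-169) = 4
  c_3 = (20)·(134) + (14)·(-90) + (19)·(-306) + (-26)·(-169) = 0
  c_4 = (3)·(134) + (4)·(-90) + (4)·(-306) + (-7)·(-169) = 1
Expand coordinatewise in base 11:
  c_1 = 9 = 9·11^0
  c_2 = 4 = 4·11^0
  c_3 = 0
  c_4 = 1 = 1·11^0
Factor λ_0 = (9, 4, 0, 1)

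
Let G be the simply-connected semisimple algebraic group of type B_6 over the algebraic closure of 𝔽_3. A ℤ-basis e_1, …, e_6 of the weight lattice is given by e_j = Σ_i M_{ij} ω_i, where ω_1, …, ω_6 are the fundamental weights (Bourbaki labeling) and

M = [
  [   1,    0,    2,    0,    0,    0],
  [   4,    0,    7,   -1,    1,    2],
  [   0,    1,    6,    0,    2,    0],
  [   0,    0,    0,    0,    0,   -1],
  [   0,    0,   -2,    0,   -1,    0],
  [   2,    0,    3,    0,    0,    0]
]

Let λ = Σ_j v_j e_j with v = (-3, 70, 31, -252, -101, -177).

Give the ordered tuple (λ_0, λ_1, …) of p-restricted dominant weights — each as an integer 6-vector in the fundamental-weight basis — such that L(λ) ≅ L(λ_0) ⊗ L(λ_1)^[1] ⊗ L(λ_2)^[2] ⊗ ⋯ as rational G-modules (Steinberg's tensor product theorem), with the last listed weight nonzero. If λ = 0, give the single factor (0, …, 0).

ω-coordinates c = M·v, v = (-3, 70, 31, -252, -101, -177):
  c_1 = 1*-3 + 0*70 + 2*31 + 0*-252 + 0*-101 + 0*-177 = 59
  c_2 = 4*-3 + 0*70 + 7*31 + -1*-252 + 1*-101 + 2*-177 = 2
  c_3 = 0*-3 + 1*70 + 6*31 + 0*-252 + 2*-101 + 0*-177 = 54
  c_4 = 0*-3 + 0*70 + 0*31 + 0*-252 + 0*-101 + -1*-177 = 177
  c_5 = 0*-3 + 0*70 + -2*31 + 0*-252 + -1*-101 + 0*-177 = 39
  c_6 = 2*-3 + 0*70 + 3*31 + 0*-252 + 0*-101 + 0*-177 = 87
Writing each c_i in base p = 3:
  c_1 = 59 = 2·3^0 + 1·3^1 + 0·3^2 + 2·3^3
  c_2 = 2 = 2·3^0
  c_3 = 54 = 0·3^0 + 0·3^1 + 0·3^2 + 2·3^3
  c_4 = 177 = 0·3^0 + 2·3^1 + 1·3^2 + 0·3^3 + 2·3^4
  c_5 = 39 = 0·3^0 + 1·3^1 + 1·3^2 + 1·3^3
  c_6 = 87 = 0·3^0 + 2·3^1 + 0·3^2 + 0·3^3 + 1·3^4
p-restricted factor λ_0 = (2, 2, 0, 0, 0, 0)
p-restricted factor λ_1 = (1, 0, 0, 2, 1, 2)
p-restricted factor λ_2 = (0, 0, 0, 1, 1, 0)
p-restricted factor λ_3 = (2, 0, 2, 0, 1, 0)
p-restricted factor λ_4 = (0, 0, 0, 2, 0, 1)

((2, 2, 0, 0, 0, 0), (1, 0, 0, 2, 1, 2), (0, 0, 0, 1, 1, 0), (2, 0, 2, 0, 1, 0), (0, 0, 0, 2, 0, 1))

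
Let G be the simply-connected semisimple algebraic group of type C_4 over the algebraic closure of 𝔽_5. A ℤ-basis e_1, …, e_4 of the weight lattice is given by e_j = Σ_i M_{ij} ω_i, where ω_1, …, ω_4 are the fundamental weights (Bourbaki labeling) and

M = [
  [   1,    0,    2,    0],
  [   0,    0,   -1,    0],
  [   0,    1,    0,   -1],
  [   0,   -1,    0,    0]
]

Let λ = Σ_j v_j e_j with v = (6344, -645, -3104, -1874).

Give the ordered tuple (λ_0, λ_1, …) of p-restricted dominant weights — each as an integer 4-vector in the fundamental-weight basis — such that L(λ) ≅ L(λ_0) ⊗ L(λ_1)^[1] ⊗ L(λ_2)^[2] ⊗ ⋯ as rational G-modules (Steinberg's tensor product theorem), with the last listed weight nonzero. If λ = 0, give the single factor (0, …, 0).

Converting to the ω-basis (c_i = row i of M dotted with v = (6344, -645, -3104, -1874)):
  c_1 = (1)·(6344) + (0)·(-645) + (2)·(-3104) + (0)·(-1874) = 136
  c_2 = (0)·(6344) + (0)·(-645) + (-1)·(-3104) + (0)·(-1874) = 3104
  c_3 = (0)·(6344) + (1)·(-645) + (0)·(-3104) + (-1)·(-1874) = 1229
  c_4 = (0)·(6344) + (-1)·(-645) + (0)·(-3104) + (0)·(-1874) = 645
Base-5 expansion of each c_i:
  c_1 = 136 = 1·5^0 + 2·5^1 + 0·5^2 + 1·5^3
  c_2 = 3104 = 4·5^0 + 0·5^1 + 4·5^2 + 4·5^3 + 4·5^4
  c_3 = 1229 = 4·5^0 + 0·5^1 + 4·5^2 + 4·5^3 + 1·5^4
  c_4 = 645 = 0·5^0 + 4·5^1 + 0·5^2 + 0·5^3 + 1·5^4
Factor λ_0 = (1, 4, 4, 0)
Factor λ_1 = (2, 0, 0, 4)
Factor λ_2 = (0, 4, 4, 0)
Factor λ_3 = (1, 4, 4, 0)
Factor λ_4 = (0, 4, 1, 1)

((1, 4, 4, 0), (2, 0, 0, 4), (0, 4, 4, 0), (1, 4, 4, 0), (0, 4, 1, 1))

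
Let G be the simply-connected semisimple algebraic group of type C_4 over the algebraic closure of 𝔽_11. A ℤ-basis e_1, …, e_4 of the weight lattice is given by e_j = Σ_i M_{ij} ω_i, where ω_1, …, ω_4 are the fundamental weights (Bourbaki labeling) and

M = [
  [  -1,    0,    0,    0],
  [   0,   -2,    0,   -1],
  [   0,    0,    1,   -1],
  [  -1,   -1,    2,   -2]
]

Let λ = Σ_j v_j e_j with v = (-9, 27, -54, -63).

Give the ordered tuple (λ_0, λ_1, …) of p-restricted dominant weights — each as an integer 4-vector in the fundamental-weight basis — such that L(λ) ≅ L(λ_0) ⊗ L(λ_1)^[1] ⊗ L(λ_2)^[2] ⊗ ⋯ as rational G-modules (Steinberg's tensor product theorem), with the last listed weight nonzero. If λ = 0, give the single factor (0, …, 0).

((9, 9, 9, 0),)

In the fundamental-weight basis, λ has coordinates c = M·v (v = (-9, 27, -54, -63)):
  c_1 = (-1)·(-9) + (0)·(27) + (0)·(-54) + (0)·(-63) = 9
  c_2 = (0)·(-9) + (-2)·(27) + (0)·(-54) + (-1)·(-63) = 9
  c_3 = (0)·(-9) + (0)·(27) + (1)·(-54) + (-1)·(-63) = 9
  c_4 = (-1)·(-9) + (-1)·(27) + (2)·(-54) + (-2)·(-63) = 0
Base-11 expansion of each c_i:
  c_1 = 9 = 9·11^0
  c_2 = 9 = 9·11^0
  c_3 = 9 = 9·11^0
  c_4 = 0
Factor λ_0 = (9, 9, 9, 0)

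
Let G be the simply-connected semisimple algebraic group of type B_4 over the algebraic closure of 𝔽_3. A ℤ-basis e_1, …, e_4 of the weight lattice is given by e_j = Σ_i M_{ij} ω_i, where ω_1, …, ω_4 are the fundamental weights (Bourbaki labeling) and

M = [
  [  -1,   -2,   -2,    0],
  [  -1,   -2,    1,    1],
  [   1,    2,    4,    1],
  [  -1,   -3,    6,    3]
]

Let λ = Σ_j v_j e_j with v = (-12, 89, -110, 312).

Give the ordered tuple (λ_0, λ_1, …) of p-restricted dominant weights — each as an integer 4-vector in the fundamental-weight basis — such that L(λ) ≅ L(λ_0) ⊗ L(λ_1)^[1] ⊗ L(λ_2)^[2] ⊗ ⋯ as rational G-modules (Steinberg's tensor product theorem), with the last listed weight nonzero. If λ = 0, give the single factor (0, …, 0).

Compute c_i = Σ_j M_{ij} v_j with v = (-12, 89, -110, 312):
  c_1 = (-1)·(-12) + (-2)·(89) + (-2)·(-110) + 0·312 = 54
  c_2 = (-1)·(-12) + (-2)·(89) + (1)·(-110) + 1·312 = 36
  c_3 = (1)·(-12) + 2·89 + (4)·(-110) + 1·312 = 38
  c_4 = (-1)·(-12) + (-3)·(89) + (6)·(-110) + 3·312 = 21
p = 3; digits c_i = Σ_j d_{ij}·3^j, 0 ≤ d_{ij} < 3:
  c_1 = 54 = 0·3^0 + 0·3^1 + 0·3^2 + 2·3^3
  c_2 = 36 = 0·3^0 + 0·3^1 + 1·3^2 + 1·3^3
  c_3 = 38 = 2·3^0 + 0·3^1 + 1·3^2 + 1·3^3
  c_4 = 21 = 0·3^0 + 1·3^1 + 2·3^2
p-restricted factor λ_0 = (0, 0, 2, 0)
p-restricted factor λ_1 = (0, 0, 0, 1)
p-restricted factor λ_2 = (0, 1, 1, 2)
p-restricted factor λ_3 = (2, 1, 1, 0)

((0, 0, 2, 0), (0, 0, 0, 1), (0, 1, 1, 2), (2, 1, 1, 0))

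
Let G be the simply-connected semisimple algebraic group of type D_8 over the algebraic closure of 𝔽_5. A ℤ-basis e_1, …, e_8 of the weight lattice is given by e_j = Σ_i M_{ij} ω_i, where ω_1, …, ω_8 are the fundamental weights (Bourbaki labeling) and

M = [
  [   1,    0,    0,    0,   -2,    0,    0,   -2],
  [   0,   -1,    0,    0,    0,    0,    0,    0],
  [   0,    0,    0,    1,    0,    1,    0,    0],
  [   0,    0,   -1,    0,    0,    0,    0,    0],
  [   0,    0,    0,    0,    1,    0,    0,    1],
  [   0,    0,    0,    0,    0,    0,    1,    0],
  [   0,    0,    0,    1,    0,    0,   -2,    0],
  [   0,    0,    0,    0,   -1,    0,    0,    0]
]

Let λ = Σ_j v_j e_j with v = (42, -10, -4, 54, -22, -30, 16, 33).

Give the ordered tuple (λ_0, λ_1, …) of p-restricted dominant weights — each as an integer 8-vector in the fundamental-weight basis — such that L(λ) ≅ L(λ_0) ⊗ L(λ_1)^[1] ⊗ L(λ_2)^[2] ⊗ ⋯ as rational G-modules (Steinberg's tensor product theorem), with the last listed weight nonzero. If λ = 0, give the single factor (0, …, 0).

((0, 0, 4, 4, 1, 1, 2, 2), (4, 2, 4, 0, 2, 3, 4, 4))

ω-coordinates c = M·v, v = (42, -10, -4, 54, -22, -30, 16, 33):
  c_1 = 1*42 + 0*-10 + 0*-4 + 0*54 + -2*-22 + 0*-30 + 0*16 + -2*33 = 20
  c_2 = 0*42 + -1*-10 + 0*-4 + 0*54 + 0*-22 + 0*-30 + 0*16 + 0*33 = 10
  c_3 = 0*42 + 0*-10 + 0*-4 + 1*54 + 0*-22 + 1*-30 + 0*16 + 0*33 = 24
  c_4 = 0*42 + 0*-10 + -1*-4 + 0*54 + 0*-22 + 0*-30 + 0*16 + 0*33 = 4
  c_5 = 0*42 + 0*-10 + 0*-4 + 0*54 + 1*-22 + 0*-30 + 0*16 + 1*33 = 11
  c_6 = 0*42 + 0*-10 + 0*-4 + 0*54 + 0*-22 + 0*-30 + 1*16 + 0*33 = 16
  c_7 = 0*42 + 0*-10 + 0*-4 + 1*54 + 0*-22 + 0*-30 + -2*16 + 0*33 = 22
  c_8 = 0*42 + 0*-10 + 0*-4 + 0*54 + -1*-22 + 0*-30 + 0*16 + 0*33 = 22
Writing each c_i in base p = 5:
  c_1 = 20 = 0·5^0 + 4·5^1
  c_2 = 10 = 0·5^0 + 2·5^1
  c_3 = 24 = 4·5^0 + 4·5^1
  c_4 = 4 = 4·5^0
  c_5 = 11 = 1·5^0 + 2·5^1
  c_6 = 16 = 1·5^0 + 3·5^1
  c_7 = 22 = 2·5^0 + 4·5^1
  c_8 = 22 = 2·5^0 + 4·5^1
p-restricted factor λ_0 = (0, 0, 4, 4, 1, 1, 2, 2)
p-restricted factor λ_1 = (4, 2, 4, 0, 2, 3, 4, 4)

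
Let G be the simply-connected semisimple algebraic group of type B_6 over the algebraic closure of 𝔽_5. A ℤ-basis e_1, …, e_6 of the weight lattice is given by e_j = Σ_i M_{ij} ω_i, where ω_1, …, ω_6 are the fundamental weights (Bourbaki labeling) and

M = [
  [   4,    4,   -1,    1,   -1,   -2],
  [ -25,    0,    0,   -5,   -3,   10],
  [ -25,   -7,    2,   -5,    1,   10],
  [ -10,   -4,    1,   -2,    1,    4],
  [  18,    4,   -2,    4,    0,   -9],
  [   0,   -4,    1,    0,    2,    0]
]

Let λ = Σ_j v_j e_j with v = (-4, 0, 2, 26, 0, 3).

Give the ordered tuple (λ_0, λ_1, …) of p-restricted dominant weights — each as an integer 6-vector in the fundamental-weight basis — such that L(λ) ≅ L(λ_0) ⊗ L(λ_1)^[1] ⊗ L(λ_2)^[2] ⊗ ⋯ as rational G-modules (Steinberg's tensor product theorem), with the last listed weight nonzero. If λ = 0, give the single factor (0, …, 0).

In the fundamental-weight basis, λ has coordinates c = M·v (v = (-4, 0, 2, 26, 0, 3)):
  c_1 = 4*-4 + 4*0 + -1*2 + 1*26 + -1*0 + -2*3 = 2
  c_2 = -25*-4 + 0*0 + 0*2 + -5*26 + -3*0 + 10*3 = 0
  c_3 = -25*-4 + -7*0 + 2*2 + -5*26 + 1*0 + 10*3 = 4
  c_4 = -10*-4 + -4*0 + 1*2 + -2*26 + 1*0 + 4*3 = 2
  c_5 = 18*-4 + 4*0 + -2*2 + 4*26 + 0*0 + -9*3 = 1
  c_6 = 0*-4 + -4*0 + 1*2 + 0*26 + 2*0 + 0*3 = 2
p = 5; digits c_i = Σ_j d_{ij}·5^j, 0 ≤ d_{ij} < 5:
  c_1 = 2 = 2·5^0
  c_2 = 0
  c_3 = 4 = 4·5^0
  c_4 = 2 = 2·5^0
  c_5 = 1 = 1·5^0
  c_6 = 2 = 2·5^0
p-restricted factor λ_0 = (2, 0, 4, 2, 1, 2)

((2, 0, 4, 2, 1, 2),)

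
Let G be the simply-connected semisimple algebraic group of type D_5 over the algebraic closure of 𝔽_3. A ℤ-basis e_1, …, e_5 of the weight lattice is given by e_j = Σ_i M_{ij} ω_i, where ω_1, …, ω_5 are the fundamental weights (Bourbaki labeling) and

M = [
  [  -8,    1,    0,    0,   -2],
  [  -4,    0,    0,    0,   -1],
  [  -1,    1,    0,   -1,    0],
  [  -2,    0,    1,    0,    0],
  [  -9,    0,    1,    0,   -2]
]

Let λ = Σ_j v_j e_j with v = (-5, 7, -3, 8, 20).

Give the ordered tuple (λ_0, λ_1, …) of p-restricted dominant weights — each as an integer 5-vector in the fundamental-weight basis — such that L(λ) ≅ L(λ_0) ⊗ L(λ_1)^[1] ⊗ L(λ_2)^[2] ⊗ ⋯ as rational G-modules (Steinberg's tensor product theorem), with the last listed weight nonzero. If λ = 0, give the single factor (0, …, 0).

((1, 0, 1, 1, 2), (2, 0, 1, 2, 0))

Converting to the ω-basis (c_i = row i of M dotted with v = (-5, 7, -3, 8, 20)):
  c_1 = (-8)·(-5) + (1)·(7) + (0)·(-3) + (0)·(8) + (-2)·(20) = 7
  c_2 = (-4)·(-5) + (0)·(7) + (0)·(-3) + (0)·(8) + (-1)·(20) = 0
  c_3 = (-1)·(-5) + (1)·(7) + (0)·(-3) + (-1)·(8) + (0)·(20) = 4
  c_4 = (-2)·(-5) + (0)·(7) + (1)·(-3) + (0)·(8) + (0)·(20) = 7
  c_5 = (-9)·(-5) + (0)·(7) + (1)·(-3) + (0)·(8) + (-2)·(20) = 2
Writing each c_i in base p = 3:
  c_1 = 7 = 1·3^0 + 2·3^1
  c_2 = 0
  c_3 = 4 = 1·3^0 + 1·3^1
  c_4 = 7 = 1·3^0 + 2·3^1
  c_5 = 2 = 2·3^0
λ_0 = (1, 0, 1, 1, 2)
λ_1 = (2, 0, 1, 2, 0)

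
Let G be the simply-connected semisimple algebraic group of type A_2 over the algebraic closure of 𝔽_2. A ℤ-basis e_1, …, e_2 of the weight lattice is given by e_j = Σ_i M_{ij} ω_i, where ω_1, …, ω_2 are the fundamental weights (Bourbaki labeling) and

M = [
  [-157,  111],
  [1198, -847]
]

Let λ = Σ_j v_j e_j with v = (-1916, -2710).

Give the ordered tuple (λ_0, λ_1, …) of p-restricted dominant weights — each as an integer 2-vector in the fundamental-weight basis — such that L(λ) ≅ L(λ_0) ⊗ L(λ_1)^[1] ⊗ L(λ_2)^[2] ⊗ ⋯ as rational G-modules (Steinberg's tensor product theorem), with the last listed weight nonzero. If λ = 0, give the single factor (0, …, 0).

In the fundamental-weight basis, λ has coordinates c = M·v (v = (-1916, -2710)):
  c_1 = (-157)·(-1916) + (111)·(-2710) = 2
  c_2 = (1198)·(-1916) + (-847)·(-2710) = 2
Expand coordinatewise in base 2:
  c_1 = 2 = 0·2^0 + 1·2^1
  c_2 = 2 = 0·2^0 + 1·2^1
Factor λ_0 = (0, 0)
Factor λ_1 = (1, 1)

((0, 0), (1, 1))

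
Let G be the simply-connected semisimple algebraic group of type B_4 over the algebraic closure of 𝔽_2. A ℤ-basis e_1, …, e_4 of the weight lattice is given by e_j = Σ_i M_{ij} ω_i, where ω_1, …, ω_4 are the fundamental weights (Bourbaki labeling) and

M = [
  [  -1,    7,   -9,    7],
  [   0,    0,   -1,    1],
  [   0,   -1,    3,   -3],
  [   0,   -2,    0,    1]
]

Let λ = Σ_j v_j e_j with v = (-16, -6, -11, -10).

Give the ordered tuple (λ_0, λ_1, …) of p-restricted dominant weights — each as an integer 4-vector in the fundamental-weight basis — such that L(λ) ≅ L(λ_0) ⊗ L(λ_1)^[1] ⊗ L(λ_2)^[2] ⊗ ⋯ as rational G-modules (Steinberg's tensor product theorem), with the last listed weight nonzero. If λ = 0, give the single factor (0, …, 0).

((1, 1, 1, 0), (1, 0, 1, 1))

Converting to the ω-basis (c_i = row i of M dotted with v = (-16, -6, -11, -10)):
  c_1 = (-1)·(-16) + (7)·(-6) + (-9)·(-11) + (7)·(-10) = 3
  c_2 = (0)·(-16) + (0)·(-6) + (-1)·(-11) + (1)·(-10) = 1
  c_3 = (0)·(-16) + (-1)·(-6) + (3)·(-11) + (-3)·(-10) = 3
  c_4 = (0)·(-16) + (-2)·(-6) + (0)·(-11) + (1)·(-10) = 2
Expand coordinatewise in base 2:
  c_1 = 3 = 1·2^0 + 1·2^1
  c_2 = 1 = 1·2^0
  c_3 = 3 = 1·2^0 + 1·2^1
  c_4 = 2 = 0·2^0 + 1·2^1
λ_0 = (1, 1, 1, 0)
λ_1 = (1, 0, 1, 1)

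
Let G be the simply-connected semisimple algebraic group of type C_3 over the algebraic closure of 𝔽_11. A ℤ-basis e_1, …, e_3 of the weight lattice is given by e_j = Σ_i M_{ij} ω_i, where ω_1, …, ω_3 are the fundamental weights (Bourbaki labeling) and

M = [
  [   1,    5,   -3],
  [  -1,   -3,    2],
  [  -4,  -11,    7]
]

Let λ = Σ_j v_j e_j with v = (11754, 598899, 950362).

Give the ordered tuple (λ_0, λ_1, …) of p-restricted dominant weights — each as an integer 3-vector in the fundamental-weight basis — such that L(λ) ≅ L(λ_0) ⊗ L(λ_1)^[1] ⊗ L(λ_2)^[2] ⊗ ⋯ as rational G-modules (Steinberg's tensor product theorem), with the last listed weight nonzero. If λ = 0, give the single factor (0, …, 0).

Change of basis e → ω: c = M·v where v = (11754, 598899, 950362):
  c_1 = 1*11754 + 5*598899 + -3*950362 = 155163
  c_2 = -1*11754 + -3*598899 + 2*950362 = 92273
  c_3 = -4*11754 + -11*598899 + 7*950362 = 17629
Base-11 expansion of each c_i:
  c_1 = 155163 = 8·11^0 + 3·11^1 + 6·11^2 + 6·11^3 + 10·11^4
  c_2 = 92273 = 5·11^0 + 6·11^1 + 3·11^2 + 3·11^3 + 6·11^4
  c_3 = 17629 = 7·11^0 + 7·11^1 + 2·11^2 + 2·11^3 + 1·11^4
λ_0 = (8, 5, 7)
λ_1 = (3, 6, 7)
λ_2 = (6, 3, 2)
λ_3 = (6, 3, 2)
λ_4 = (10, 6, 1)

((8, 5, 7), (3, 6, 7), (6, 3, 2), (6, 3, 2), (10, 6, 1))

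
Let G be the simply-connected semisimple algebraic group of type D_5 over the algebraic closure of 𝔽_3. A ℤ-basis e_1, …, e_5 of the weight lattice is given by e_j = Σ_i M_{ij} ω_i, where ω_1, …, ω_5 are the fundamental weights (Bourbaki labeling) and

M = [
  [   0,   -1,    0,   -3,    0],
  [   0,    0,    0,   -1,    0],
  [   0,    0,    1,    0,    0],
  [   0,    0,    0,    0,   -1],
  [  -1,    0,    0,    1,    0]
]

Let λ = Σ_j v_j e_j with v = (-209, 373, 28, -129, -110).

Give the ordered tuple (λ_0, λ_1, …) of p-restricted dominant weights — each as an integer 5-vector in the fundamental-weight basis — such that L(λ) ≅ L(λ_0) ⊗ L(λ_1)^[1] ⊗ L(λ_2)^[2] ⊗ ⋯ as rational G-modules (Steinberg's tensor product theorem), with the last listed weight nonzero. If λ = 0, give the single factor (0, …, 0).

Change of basis e → ω: c = M·v where v = (-209, 373, 28, -129, -110):
  c_1 = (0)·(-209) + (-1)·(373) + (0)·(28) + (-3)·(-129) + (0)·(-110) = 14
  c_2 = (0)·(-209) + (0)·(373) + (0)·(28) + (-1)·(-129) + (0)·(-110) = 129
  c_3 = (0)·(-209) + (0)·(373) + (1)·(28) + (0)·(-129) + (0)·(-110) = 28
  c_4 = (0)·(-209) + (0)·(373) + (0)·(28) + (0)·(-129) + (-1)·(-110) = 110
  c_5 = (-1)·(-209) + (0)·(373) + (0)·(28) + (1)·(-129) + (0)·(-110) = 80
Base-3 expansion of each c_i:
  c_1 = 14 = 2·3^0 + 1·3^1 + 1·3^2
  c_2 = 129 = 0·3^0 + 1·3^1 + 2·3^2 + 1·3^3 + 1·3^4
  c_3 = 28 = 1·3^0 + 0·3^1 + 0·3^2 + 1·3^3
  c_4 = 110 = 2·3^0 + 0·3^1 + 0·3^2 + 1·3^3 + 1·3^4
  c_5 = 80 = 2·3^0 + 2·3^1 + 2·3^2 + 2·3^3
Factor λ_0 = (2, 0, 1, 2, 2)
Factor λ_1 = (1, 1, 0, 0, 2)
Factor λ_2 = (1, 2, 0, 0, 2)
Factor λ_3 = (0, 1, 1, 1, 2)
Factor λ_4 = (0, 1, 0, 1, 0)

((2, 0, 1, 2, 2), (1, 1, 0, 0, 2), (1, 2, 0, 0, 2), (0, 1, 1, 1, 2), (0, 1, 0, 1, 0))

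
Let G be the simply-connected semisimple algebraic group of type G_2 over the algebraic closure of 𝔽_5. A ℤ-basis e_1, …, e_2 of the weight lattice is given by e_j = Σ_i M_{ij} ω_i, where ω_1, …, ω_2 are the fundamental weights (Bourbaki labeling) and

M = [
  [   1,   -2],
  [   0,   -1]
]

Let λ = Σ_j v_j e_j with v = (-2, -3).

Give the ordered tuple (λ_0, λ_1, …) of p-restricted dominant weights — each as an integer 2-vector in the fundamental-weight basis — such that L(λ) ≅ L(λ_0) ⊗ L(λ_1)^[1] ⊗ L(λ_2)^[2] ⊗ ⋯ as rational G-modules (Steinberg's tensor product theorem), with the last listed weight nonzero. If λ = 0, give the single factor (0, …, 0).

Converting to the ω-basis (c_i = row i of M dotted with v = (-2, -3)):
  c_1 = 1*-2 + -2*-3 = 4
  c_2 = 0*-2 + -1*-3 = 3
Base-5 expansion of each c_i:
  c_1 = 4 = 4·5^0
  c_2 = 3 = 3·5^0
Factor λ_0 = (4, 3)

((4, 3),)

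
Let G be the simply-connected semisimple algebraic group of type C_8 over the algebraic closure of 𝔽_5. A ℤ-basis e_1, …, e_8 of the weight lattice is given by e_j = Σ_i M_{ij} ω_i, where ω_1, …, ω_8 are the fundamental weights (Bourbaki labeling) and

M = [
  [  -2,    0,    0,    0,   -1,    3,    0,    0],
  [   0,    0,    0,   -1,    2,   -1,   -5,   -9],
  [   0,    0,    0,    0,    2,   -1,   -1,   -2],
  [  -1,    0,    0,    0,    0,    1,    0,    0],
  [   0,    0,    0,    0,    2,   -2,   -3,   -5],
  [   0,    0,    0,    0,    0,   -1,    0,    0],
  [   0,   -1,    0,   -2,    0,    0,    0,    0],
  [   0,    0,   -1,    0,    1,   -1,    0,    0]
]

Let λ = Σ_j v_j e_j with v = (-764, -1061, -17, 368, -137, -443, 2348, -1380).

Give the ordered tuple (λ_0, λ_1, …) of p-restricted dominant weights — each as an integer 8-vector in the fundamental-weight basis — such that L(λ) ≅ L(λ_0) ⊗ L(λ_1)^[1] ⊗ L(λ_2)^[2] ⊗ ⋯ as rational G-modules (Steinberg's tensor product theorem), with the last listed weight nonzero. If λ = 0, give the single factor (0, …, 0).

ω-coordinates c = M·v, v = (-764, -1061, -17, 368, -137, -443, 2348, -1380):
  c_1 = -2*-764 + 0*-1061 + 0*-17 + 0*368 + -1*-137 + 3*-443 + 0*2348 + 0*-1380 = 336
  c_2 = 0*-764 + 0*-1061 + 0*-17 + -1*368 + 2*-137 + -1*-443 + -5*2348 + -9*-1380 = 481
  c_3 = 0*-764 + 0*-1061 + 0*-17 + 0*368 + 2*-137 + -1*-443 + -1*2348 + -2*-1380 = 581
  c_4 = -1*-764 + 0*-1061 + 0*-17 + 0*368 + 0*-137 + 1*-443 + 0*2348 + 0*-1380 = 321
  c_5 = 0*-764 + 0*-1061 + 0*-17 + 0*368 + 2*-137 + -2*-443 + -3*2348 + -5*-1380 = 468
  c_6 = 0*-764 + 0*-1061 + 0*-17 + 0*368 + 0*-137 + -1*-443 + 0*2348 + 0*-1380 = 443
  c_7 = 0*-764 + -1*-1061 + 0*-17 + -2*368 + 0*-137 + 0*-443 + 0*2348 + 0*-1380 = 325
  c_8 = 0*-764 + 0*-1061 + -1*-17 + 0*368 + 1*-137 + -1*-443 + 0*2348 + 0*-1380 = 323
Expand coordinatewise in base 5:
  c_1 = 336 = 1·5^0 + 2·5^1 + 3·5^2 + 2·5^3
  c_2 = 481 = 1·5^0 + 1·5^1 + 4·5^2 + 3·5^3
  c_3 = 581 = 1·5^0 + 1·5^1 + 3·5^2 + 4·5^3
  c_4 = 321 = 1·5^0 + 4·5^1 + 2·5^2 + 2·5^3
  c_5 = 468 = 3·5^0 + 3·5^1 + 3·5^2 + 3·5^3
  c_6 = 443 = 3·5^0 + 3·5^1 + 2·5^2 + 3·5^3
  c_7 = 325 = 0·5^0 + 0·5^1 + 3·5^2 + 2·5^3
  c_8 = 323 = 3·5^0 + 4·5^1 + 2·5^2 + 2·5^3
p-restricted factor λ_0 = (1, 1, 1, 1, 3, 3, 0, 3)
p-restricted factor λ_1 = (2, 1, 1, 4, 3, 3, 0, 4)
p-restricted factor λ_2 = (3, 4, 3, 2, 3, 2, 3, 2)
p-restricted factor λ_3 = (2, 3, 4, 2, 3, 3, 2, 2)

((1, 1, 1, 1, 3, 3, 0, 3), (2, 1, 1, 4, 3, 3, 0, 4), (3, 4, 3, 2, 3, 2, 3, 2), (2, 3, 4, 2, 3, 3, 2, 2))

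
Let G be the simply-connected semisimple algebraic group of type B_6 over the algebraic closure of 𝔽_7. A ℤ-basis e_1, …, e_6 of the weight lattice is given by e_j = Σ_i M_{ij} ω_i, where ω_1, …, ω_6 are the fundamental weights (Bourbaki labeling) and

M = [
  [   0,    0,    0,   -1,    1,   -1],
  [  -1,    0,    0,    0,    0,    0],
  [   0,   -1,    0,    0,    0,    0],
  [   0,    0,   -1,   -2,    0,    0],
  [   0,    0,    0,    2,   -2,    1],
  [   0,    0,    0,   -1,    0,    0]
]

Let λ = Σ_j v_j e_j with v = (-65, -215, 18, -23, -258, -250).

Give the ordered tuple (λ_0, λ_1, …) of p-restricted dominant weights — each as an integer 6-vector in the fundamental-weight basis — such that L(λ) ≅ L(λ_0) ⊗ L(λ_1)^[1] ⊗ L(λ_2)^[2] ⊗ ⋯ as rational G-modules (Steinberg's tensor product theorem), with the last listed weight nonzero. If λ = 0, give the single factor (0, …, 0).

((1, 2, 5, 0, 3, 2), (2, 2, 2, 4, 3, 3), (0, 1, 4, 0, 4, 0))

ω-coordinates c = M·v, v = (-65, -215, 18, -23, -258, -250):
  c_1 = (0)·(-65) + (0)·(-215) + 0·18 + (-1)·(-23) + (1)·(-258) + (-1)·(-250) = 15
  c_2 = (-1)·(-65) + (0)·(-215) + 0·18 + (0)·(-23) + (0)·(-258) + (0)·(-250) = 65
  c_3 = (0)·(-65) + (-1)·(-215) + 0·18 + (0)·(-23) + (0)·(-258) + (0)·(-250) = 215
  c_4 = (0)·(-65) + (0)·(-215) + (-1)·(18) + (-2)·(-23) + (0)·(-258) + (0)·(-250) = 28
  c_5 = (0)·(-65) + (0)·(-215) + 0·18 + (2)·(-23) + (-2)·(-258) + (1)·(-250) = 220
  c_6 = (0)·(-65) + (0)·(-215) + 0·18 + (-1)·(-23) + (0)·(-258) + (0)·(-250) = 23
Writing each c_i in base p = 7:
  c_1 = 15 = 1·7^0 + 2·7^1
  c_2 = 65 = 2·7^0 + 2·7^1 + 1·7^2
  c_3 = 215 = 5·7^0 + 2·7^1 + 4·7^2
  c_4 = 28 = 0·7^0 + 4·7^1
  c_5 = 220 = 3·7^0 + 3·7^1 + 4·7^2
  c_6 = 23 = 2·7^0 + 3·7^1
Factor λ_0 = (1, 2, 5, 0, 3, 2)
Factor λ_1 = (2, 2, 2, 4, 3, 3)
Factor λ_2 = (0, 1, 4, 0, 4, 0)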